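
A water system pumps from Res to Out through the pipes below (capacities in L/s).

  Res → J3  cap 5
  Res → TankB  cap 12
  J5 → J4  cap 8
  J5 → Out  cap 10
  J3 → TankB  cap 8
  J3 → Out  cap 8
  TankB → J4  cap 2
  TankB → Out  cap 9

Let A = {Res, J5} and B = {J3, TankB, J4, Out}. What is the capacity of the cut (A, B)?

Edges leaving {Res, J5}: Res→J3 (5), Res→TankB (12), J5→J4 (8), J5→Out (10).
Cut capacity = 5 + 12 + 8 + 10 = 35.

35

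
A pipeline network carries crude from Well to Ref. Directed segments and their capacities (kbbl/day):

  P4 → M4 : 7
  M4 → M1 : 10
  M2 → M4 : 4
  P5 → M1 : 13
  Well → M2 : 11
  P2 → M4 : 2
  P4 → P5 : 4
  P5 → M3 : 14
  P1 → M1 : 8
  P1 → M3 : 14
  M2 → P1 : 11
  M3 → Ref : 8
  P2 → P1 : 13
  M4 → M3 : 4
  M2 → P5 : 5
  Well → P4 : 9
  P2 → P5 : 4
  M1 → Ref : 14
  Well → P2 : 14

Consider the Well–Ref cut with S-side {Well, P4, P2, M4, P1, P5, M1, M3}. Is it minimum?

No — its capacity is 33, but the minimum cut has capacity 22.

Given cut capacity: 11 + 14 + 8 = 33.
Augment Well→P4→M4→M1→Ref: bottleneck 7, flow now 7.
Augment Well→P4→P5→M1→Ref: bottleneck 2, flow now 9.
Augment Well→M2→M4→M1→Ref: bottleneck 3, flow now 12.
Augment Well→M2→M4→M3→Ref: bottleneck 1, flow now 13.
Augment Well→M2→P1→M1→Ref: bottleneck 2, flow now 15.
Augment Well→M2→P1→M3→Ref: bottleneck 5, flow now 20.
Augment Well→P2→M4→M3→Ref: bottleneck 2, flow now 22.
No augmenting path remains; maximum flow = 22.
In the residual graph, reachable from Well: {Well, P4, M2, P2, M4, P1, P5, M1, M3}.
Min-cut edges: M1→Ref (14), M3→Ref (8); capacity 14 + 8 = 22.
Cut capacity 33 exceeds the max flow 22, so it is not minimum.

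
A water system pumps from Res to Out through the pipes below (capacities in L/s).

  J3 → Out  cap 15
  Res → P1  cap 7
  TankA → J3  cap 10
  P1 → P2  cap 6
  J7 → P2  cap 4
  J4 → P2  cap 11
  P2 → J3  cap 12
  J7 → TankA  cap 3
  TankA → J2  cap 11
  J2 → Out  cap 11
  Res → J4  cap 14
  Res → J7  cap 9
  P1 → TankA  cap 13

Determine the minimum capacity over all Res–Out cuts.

22

Augment Res→J7→TankA→J2→Out: bottleneck 3, flow now 3.
Augment Res→J7→P2→J3→Out: bottleneck 4, flow now 7.
Augment Res→P1→TankA→J2→Out: bottleneck 7, flow now 14.
Augment Res→J4→P2→J3→Out: bottleneck 8, flow now 22.
No augmenting path remains; maximum flow = 22.
By max-flow min-cut, the minimum cut capacity equals the max flow.
In the residual graph, reachable from Res: {Res, J7, J4, P2}.
Min-cut edges: Res→P1 (7), J7→TankA (3), P2→J3 (12); capacity 7 + 3 + 12 = 22.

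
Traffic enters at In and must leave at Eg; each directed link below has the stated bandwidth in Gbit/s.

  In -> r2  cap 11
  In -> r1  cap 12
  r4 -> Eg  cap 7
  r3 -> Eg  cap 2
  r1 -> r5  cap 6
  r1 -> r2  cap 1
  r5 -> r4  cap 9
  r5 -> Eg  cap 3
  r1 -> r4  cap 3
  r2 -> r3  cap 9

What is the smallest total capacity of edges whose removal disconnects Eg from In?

Augment In→r1→r4→Eg: bottleneck 3, flow now 3.
Augment In→r1→r5→Eg: bottleneck 3, flow now 6.
Augment In→r2→r3→Eg: bottleneck 2, flow now 8.
Augment In→r1→r5→r4→Eg: bottleneck 3, flow now 11.
No augmenting path remains; maximum flow = 11.
By max-flow min-cut, the minimum cut capacity equals the max flow.
In the residual graph, reachable from In: {In, r1, r2, r3}.
Min-cut edges: r1→r4 (3), r1→r5 (6), r3→Eg (2); capacity 3 + 6 + 2 = 11.

11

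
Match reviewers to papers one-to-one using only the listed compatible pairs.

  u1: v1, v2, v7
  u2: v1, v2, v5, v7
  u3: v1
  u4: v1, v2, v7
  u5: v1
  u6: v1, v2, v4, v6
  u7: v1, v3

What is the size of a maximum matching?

Unit-capacity flow: source→left, listed edges, right→sink; max matching = max flow.
Augmenting path u1→v1 (+1); matched 1.
Augmenting path u2→v2 (+1); matched 2.
Augmenting path u4→v7 (+1); matched 3.
Augmenting path u6→v4 (+1); matched 4.
Augmenting path u7→v3 (+1); matched 5.
Augmenting path u3→v1→u1→v2→u2→v5 (+1); matched 6.
No augmenting path remains; maximum matching = 6.
König certificate: {u1, u2, u4, u6, u7, v1} is a vertex cover of size 6 (every listed pair touches it), so no matching can be larger.

6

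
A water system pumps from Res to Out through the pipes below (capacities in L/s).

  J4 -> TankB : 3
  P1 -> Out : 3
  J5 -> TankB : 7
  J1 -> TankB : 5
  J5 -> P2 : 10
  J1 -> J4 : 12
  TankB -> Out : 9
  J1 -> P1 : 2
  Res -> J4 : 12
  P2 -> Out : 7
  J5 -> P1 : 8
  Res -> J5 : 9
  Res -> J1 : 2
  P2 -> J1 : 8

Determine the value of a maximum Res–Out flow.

14

Augment Res→J1→P1→Out: bottleneck 2, flow now 2.
Augment Res→J4→TankB→Out: bottleneck 3, flow now 5.
Augment Res→J5→P1→Out: bottleneck 1, flow now 6.
Augment Res→J5→P2→Out: bottleneck 7, flow now 13.
Augment Res→J5→TankB→Out: bottleneck 1, flow now 14.
No augmenting path remains; maximum flow = 14.
In the residual graph, reachable from Res: {Res, J4}.
Min-cut edges: Res→J1 (2), Res→J5 (9), J4→TankB (3); capacity 2 + 9 + 3 = 14.
This cut is saturated, so no flow can exceed 14.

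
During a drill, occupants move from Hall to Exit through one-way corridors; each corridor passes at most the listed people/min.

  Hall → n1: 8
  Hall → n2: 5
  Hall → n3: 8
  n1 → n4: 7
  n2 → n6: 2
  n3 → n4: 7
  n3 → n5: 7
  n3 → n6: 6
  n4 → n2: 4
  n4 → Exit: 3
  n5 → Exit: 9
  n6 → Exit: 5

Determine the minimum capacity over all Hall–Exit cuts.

Augment Hall→n1→n4→Exit: bottleneck 3, flow now 3.
Augment Hall→n2→n6→Exit: bottleneck 2, flow now 5.
Augment Hall→n3→n5→Exit: bottleneck 7, flow now 12.
Augment Hall→n3→n6→Exit: bottleneck 1, flow now 13.
No augmenting path remains; maximum flow = 13.
By max-flow min-cut, the minimum cut capacity equals the max flow.
In the residual graph, reachable from Hall: {Hall, n1, n2, n4}.
Min-cut edges: Hall→n3 (8), n2→n6 (2), n4→Exit (3); capacity 8 + 2 + 3 = 13.

13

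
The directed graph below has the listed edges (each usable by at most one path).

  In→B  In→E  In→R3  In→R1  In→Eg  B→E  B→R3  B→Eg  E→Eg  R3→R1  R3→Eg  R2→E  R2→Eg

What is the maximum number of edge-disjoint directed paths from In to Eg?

Assign every edge capacity 1; by Menger, the answer equals the max flow.
Path In→Eg (+1); total 1.
Path In→B→Eg (+1); total 2.
Path In→E→Eg (+1); total 3.
Path In→R3→Eg (+1); total 4.
No residual In→Eg path; max flow = 4.
Certifying cut of size 4: {In→B, In→E, In→Eg, In→R3}.

4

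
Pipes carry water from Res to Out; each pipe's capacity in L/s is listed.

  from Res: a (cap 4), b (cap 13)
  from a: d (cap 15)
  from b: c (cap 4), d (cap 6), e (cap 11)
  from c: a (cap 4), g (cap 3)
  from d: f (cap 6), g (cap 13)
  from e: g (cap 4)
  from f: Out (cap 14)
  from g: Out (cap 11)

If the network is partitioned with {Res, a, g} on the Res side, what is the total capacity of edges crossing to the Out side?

39

Edges leaving {Res, a, g}: Res→b (13), a→d (15), g→Out (11).
Cut capacity = 13 + 15 + 11 = 39.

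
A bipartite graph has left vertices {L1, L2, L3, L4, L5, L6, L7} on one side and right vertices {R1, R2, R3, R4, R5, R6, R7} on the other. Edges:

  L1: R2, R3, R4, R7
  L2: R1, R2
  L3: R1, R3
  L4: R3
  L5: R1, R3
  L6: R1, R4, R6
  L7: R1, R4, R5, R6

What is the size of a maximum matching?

Unit-capacity flow: source→left, listed edges, right→sink; max matching = max flow.
Augmenting path L1→R2 (+1); matched 1.
Augmenting path L2→R1 (+1); matched 2.
Augmenting path L3→R3 (+1); matched 3.
Augmenting path L6→R4 (+1); matched 4.
Augmenting path L7→R5 (+1); matched 5.
Augmenting path L5→R1→L2→R2→L1→R7 (+1); matched 6.
No augmenting path remains; maximum matching = 6.
König certificate: {L1, L2, L6, L7, R1, R3} is a vertex cover of size 6 (every listed pair touches it), so no matching can be larger.

6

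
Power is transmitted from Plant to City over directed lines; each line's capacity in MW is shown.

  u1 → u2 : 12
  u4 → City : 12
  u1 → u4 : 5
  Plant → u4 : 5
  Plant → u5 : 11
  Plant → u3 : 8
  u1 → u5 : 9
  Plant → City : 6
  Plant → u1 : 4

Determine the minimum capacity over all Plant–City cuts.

Augment Plant→City: bottleneck 6, flow now 6.
Augment Plant→u4→City: bottleneck 5, flow now 11.
Augment Plant→u1→u4→City: bottleneck 4, flow now 15.
No augmenting path remains; maximum flow = 15.
By max-flow min-cut, the minimum cut capacity equals the max flow.
In the residual graph, reachable from Plant: {Plant, u3, u5}.
Min-cut edges: Plant→u1 (4), Plant→u4 (5), Plant→City (6); capacity 4 + 5 + 6 = 15.

15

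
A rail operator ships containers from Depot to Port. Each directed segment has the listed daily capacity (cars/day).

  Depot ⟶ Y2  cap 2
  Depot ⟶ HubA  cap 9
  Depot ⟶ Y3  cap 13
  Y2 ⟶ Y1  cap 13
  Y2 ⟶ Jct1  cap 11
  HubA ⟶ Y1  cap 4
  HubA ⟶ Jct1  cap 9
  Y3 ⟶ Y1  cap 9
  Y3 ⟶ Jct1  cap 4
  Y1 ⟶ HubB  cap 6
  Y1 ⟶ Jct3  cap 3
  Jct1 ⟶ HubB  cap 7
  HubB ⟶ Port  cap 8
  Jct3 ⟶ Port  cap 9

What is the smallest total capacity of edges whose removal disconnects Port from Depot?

Augment Depot→Y2→Y1→HubB→Port: bottleneck 2, flow now 2.
Augment Depot→HubA→Y1→HubB→Port: bottleneck 4, flow now 6.
Augment Depot→HubA→Jct1→HubB→Port: bottleneck 2, flow now 8.
Augment Depot→Y3→Y1→Jct3→Port: bottleneck 3, flow now 11.
No augmenting path remains; maximum flow = 11.
By max-flow min-cut, the minimum cut capacity equals the max flow.
In the residual graph, reachable from Depot: {Depot, Y2, HubA, Y3, Y1, Jct1, HubB}.
Min-cut edges: Y1→Jct3 (3), HubB→Port (8); capacity 3 + 8 = 11.

11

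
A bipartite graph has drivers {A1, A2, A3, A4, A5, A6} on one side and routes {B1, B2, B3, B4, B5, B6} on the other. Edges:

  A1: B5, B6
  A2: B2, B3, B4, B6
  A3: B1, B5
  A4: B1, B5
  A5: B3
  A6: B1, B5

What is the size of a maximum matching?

Unit-capacity flow: source→left, listed edges, right→sink; max matching = max flow.
Augmenting path A1→B5 (+1); matched 1.
Augmenting path A2→B2 (+1); matched 2.
Augmenting path A3→B1 (+1); matched 3.
Augmenting path A5→B3 (+1); matched 4.
Augmenting path A4→B5→A1→B6 (+1); matched 5.
No augmenting path remains; maximum matching = 5.
König certificate: {A1, A2, A5, B1, B5} is a vertex cover of size 5 (every listed pair touches it), so no matching can be larger.

5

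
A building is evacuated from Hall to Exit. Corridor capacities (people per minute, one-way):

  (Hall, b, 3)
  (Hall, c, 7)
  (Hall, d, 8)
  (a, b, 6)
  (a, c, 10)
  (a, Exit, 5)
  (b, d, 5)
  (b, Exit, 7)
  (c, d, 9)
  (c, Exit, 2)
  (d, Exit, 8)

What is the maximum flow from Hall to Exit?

Augment Hall→b→Exit: bottleneck 3, flow now 3.
Augment Hall→c→Exit: bottleneck 2, flow now 5.
Augment Hall→d→Exit: bottleneck 8, flow now 13.
No augmenting path remains; maximum flow = 13.
In the residual graph, reachable from Hall: {Hall, c, d}.
Min-cut edges: Hall→b (3), c→Exit (2), d→Exit (8); capacity 3 + 2 + 8 = 13.
This cut is saturated, so no flow can exceed 13.

13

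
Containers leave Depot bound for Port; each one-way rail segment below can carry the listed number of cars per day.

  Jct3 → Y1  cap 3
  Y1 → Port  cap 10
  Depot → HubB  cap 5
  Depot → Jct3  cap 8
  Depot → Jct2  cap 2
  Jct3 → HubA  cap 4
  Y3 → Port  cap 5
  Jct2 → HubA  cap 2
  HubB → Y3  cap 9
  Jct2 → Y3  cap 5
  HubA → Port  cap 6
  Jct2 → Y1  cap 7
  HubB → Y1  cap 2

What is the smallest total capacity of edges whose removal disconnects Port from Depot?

14

Augment Depot→Jct2→Y1→Port: bottleneck 2, flow now 2.
Augment Depot→Jct3→Y1→Port: bottleneck 3, flow now 5.
Augment Depot→Jct3→HubA→Port: bottleneck 4, flow now 9.
Augment Depot→HubB→Y1→Port: bottleneck 2, flow now 11.
Augment Depot→HubB→Y3→Port: bottleneck 3, flow now 14.
No augmenting path remains; maximum flow = 14.
By max-flow min-cut, the minimum cut capacity equals the max flow.
In the residual graph, reachable from Depot: {Depot, Jct3}.
Min-cut edges: Depot→Jct2 (2), Depot→HubB (5), Jct3→Y1 (3), Jct3→HubA (4); capacity 2 + 5 + 3 + 4 = 14.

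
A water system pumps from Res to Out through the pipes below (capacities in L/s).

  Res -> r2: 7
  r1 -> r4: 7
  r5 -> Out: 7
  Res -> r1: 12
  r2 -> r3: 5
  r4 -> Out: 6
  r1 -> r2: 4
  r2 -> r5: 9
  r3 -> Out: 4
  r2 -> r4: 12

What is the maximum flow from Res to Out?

17

Augment Res→r1→r4→Out: bottleneck 6, flow now 6.
Augment Res→r2→r3→Out: bottleneck 4, flow now 10.
Augment Res→r2→r5→Out: bottleneck 3, flow now 13.
Augment Res→r1→r2→r5→Out: bottleneck 4, flow now 17.
No augmenting path remains; maximum flow = 17.
In the residual graph, reachable from Res: {Res, r1, r4}.
Min-cut edges: Res→r2 (7), r1→r2 (4), r4→Out (6); capacity 7 + 4 + 6 = 17.
This cut is saturated, so no flow can exceed 17.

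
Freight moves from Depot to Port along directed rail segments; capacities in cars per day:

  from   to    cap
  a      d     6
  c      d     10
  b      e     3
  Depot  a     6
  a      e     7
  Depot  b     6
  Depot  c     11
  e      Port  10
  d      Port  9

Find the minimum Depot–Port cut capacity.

Augment Depot→a→d→Port: bottleneck 6, flow now 6.
Augment Depot→b→e→Port: bottleneck 3, flow now 9.
Augment Depot→c→d→Port: bottleneck 3, flow now 12.
Augment Depot→c→d→a→e→Port: bottleneck 6, flow now 18. (uses reverse residual edge)
No augmenting path remains; maximum flow = 18.
By max-flow min-cut, the minimum cut capacity equals the max flow.
In the residual graph, reachable from Depot: {Depot, b, c, d}.
Min-cut edges: Depot→a (6), b→e (3), d→Port (9); capacity 6 + 3 + 9 = 18.

18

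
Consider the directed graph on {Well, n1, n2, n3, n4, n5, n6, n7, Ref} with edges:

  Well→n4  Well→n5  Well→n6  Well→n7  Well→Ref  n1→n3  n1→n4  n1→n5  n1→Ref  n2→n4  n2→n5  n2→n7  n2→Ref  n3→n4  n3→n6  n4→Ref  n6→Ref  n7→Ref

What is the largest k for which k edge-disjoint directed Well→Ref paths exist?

Assign every edge capacity 1; by Menger, the answer equals the max flow.
Path Well→Ref (+1); total 1.
Path Well→n4→Ref (+1); total 2.
Path Well→n6→Ref (+1); total 3.
Path Well→n7→Ref (+1); total 4.
No residual Well→Ref path; max flow = 4.
Certifying cut of size 4: {Well→Ref, Well→n4, Well→n6, Well→n7}.

4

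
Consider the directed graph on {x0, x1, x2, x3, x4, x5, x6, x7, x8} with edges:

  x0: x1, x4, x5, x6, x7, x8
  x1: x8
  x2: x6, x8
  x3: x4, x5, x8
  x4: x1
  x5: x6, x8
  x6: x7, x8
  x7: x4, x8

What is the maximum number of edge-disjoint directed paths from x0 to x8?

Assign every edge capacity 1; by Menger, the answer equals the max flow.
Path x0→x8 (+1); total 1.
Path x0→x1→x8 (+1); total 2.
Path x0→x5→x8 (+1); total 3.
Path x0→x6→x8 (+1); total 4.
Path x0→x7→x8 (+1); total 5.
No residual x0→x8 path; max flow = 5.
Certifying cut of size 5: {x0→x5, x0→x6, x0→x7, x0→x8, x1→x8}.

5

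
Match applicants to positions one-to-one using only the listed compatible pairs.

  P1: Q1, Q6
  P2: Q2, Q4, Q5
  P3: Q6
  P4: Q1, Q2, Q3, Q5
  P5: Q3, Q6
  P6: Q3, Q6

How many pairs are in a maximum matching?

Unit-capacity flow: source→left, listed edges, right→sink; max matching = max flow.
Augmenting path P1→Q1 (+1); matched 1.
Augmenting path P2→Q2 (+1); matched 2.
Augmenting path P3→Q6 (+1); matched 3.
Augmenting path P4→Q3 (+1); matched 4.
Augmenting path P5→Q3→P4→Q5 (+1); matched 5.
No augmenting path remains; maximum matching = 5.
König certificate: {P1, P2, P4, Q3, Q6} is a vertex cover of size 5 (every listed pair touches it), so no matching can be larger.

5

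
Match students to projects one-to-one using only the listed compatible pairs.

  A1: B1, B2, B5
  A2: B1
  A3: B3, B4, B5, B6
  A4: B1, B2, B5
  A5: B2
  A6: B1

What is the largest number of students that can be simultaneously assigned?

Unit-capacity flow: source→left, listed edges, right→sink; max matching = max flow.
Augmenting path A1→B1 (+1); matched 1.
Augmenting path A3→B3 (+1); matched 2.
Augmenting path A4→B2 (+1); matched 3.
Augmenting path A2→B1→A1→B5 (+1); matched 4.
No augmenting path remains; maximum matching = 4.
König certificate: {A3, B1, B2, B5} is a vertex cover of size 4 (every listed pair touches it), so no matching can be larger.

4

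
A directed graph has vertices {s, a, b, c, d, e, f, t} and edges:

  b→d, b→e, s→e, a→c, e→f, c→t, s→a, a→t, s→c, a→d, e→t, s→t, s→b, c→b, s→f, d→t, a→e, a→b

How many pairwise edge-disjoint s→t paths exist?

Assign every edge capacity 1; by Menger, the answer equals the max flow.
Path s→t (+1); total 1.
Path s→a→t (+1); total 2.
Path s→c→t (+1); total 3.
Path s→e→t (+1); total 4.
Path s→b→d→t (+1); total 5.
No residual s→t path; max flow = 5.
Certifying cut of size 5: {s→a, s→b, s→c, s→e, s→t}.

5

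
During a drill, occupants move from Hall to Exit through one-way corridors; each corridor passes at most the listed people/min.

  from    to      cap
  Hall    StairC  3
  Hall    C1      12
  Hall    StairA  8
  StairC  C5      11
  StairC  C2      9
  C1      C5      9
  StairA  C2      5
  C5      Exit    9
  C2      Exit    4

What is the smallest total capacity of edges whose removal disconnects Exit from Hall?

Augment Hall→StairC→C5→Exit: bottleneck 3, flow now 3.
Augment Hall→C1→C5→Exit: bottleneck 6, flow now 9.
Augment Hall→StairA→C2→Exit: bottleneck 4, flow now 13.
No augmenting path remains; maximum flow = 13.
By max-flow min-cut, the minimum cut capacity equals the max flow.
In the residual graph, reachable from Hall: {Hall, StairC, C1, StairA, C5, C2}.
Min-cut edges: C5→Exit (9), C2→Exit (4); capacity 9 + 4 = 13.

13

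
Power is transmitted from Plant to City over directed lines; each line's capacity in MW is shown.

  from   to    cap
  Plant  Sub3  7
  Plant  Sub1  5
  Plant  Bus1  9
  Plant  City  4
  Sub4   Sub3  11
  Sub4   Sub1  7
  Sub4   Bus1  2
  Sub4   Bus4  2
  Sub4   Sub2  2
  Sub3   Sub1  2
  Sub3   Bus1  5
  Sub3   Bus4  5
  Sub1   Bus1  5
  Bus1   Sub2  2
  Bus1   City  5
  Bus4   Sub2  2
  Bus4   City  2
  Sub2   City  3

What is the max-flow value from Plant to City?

Augment Plant→City: bottleneck 4, flow now 4.
Augment Plant→Bus1→City: bottleneck 5, flow now 9.
Augment Plant→Sub3→Bus4→City: bottleneck 2, flow now 11.
Augment Plant→Bus1→Sub2→City: bottleneck 2, flow now 13.
Augment Plant→Sub3→Bus4→Sub2→City: bottleneck 1, flow now 14.
No augmenting path remains; maximum flow = 14.
In the residual graph, reachable from Plant: {Plant, Sub3, Sub1, Bus1, Bus4, Sub2}.
Min-cut edges: Plant→City (4), Bus1→City (5), Bus4→City (2), Sub2→City (3); capacity 4 + 5 + 2 + 3 = 14.
This cut is saturated, so no flow can exceed 14.

14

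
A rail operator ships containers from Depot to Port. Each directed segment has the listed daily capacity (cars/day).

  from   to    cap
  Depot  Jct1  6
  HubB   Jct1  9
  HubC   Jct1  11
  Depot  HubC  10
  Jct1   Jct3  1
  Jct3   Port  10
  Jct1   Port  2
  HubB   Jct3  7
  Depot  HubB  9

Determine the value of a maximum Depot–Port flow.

Augment Depot→Jct1→Port: bottleneck 2, flow now 2.
Augment Depot→HubB→Jct3→Port: bottleneck 7, flow now 9.
Augment Depot→Jct1→Jct3→Port: bottleneck 1, flow now 10.
No augmenting path remains; maximum flow = 10.
In the residual graph, reachable from Depot: {Depot, HubC, HubB, Jct1}.
Min-cut edges: HubB→Jct3 (7), Jct1→Jct3 (1), Jct1→Port (2); capacity 7 + 1 + 2 = 10.
This cut is saturated, so no flow can exceed 10.

10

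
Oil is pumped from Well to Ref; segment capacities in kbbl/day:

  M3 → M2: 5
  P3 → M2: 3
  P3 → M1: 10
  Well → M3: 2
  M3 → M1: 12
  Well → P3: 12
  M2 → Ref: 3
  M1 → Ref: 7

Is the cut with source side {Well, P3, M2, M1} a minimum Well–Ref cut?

Given cut capacity: 2 + 3 + 7 = 12.
Augment Well→P3→M2→Ref: bottleneck 3, flow now 3.
Augment Well→P3→M1→Ref: bottleneck 7, flow now 10.
No augmenting path remains; maximum flow = 10.
In the residual graph, reachable from Well: {Well, P3, M3, M2, M1}.
Min-cut edges: M2→Ref (3), M1→Ref (7); capacity 3 + 7 = 10.
Cut capacity 12 exceeds the max flow 10, so it is not minimum.

No — its capacity is 12, but the minimum cut has capacity 10.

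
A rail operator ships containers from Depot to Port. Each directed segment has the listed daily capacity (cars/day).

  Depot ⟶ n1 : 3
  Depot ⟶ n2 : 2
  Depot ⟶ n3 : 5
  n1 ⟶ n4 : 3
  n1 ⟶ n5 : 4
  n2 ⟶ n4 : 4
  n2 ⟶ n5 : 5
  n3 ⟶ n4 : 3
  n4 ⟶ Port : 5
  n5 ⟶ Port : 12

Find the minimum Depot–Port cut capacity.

8

Augment Depot→n1→n4→Port: bottleneck 3, flow now 3.
Augment Depot→n2→n4→Port: bottleneck 2, flow now 5.
Augment Depot→n3→n4→n1→n5→Port: bottleneck 3, flow now 8. (uses reverse residual edge)
No augmenting path remains; maximum flow = 8.
By max-flow min-cut, the minimum cut capacity equals the max flow.
In the residual graph, reachable from Depot: {Depot, n3}.
Min-cut edges: Depot→n1 (3), Depot→n2 (2), n3→n4 (3); capacity 3 + 2 + 3 = 8.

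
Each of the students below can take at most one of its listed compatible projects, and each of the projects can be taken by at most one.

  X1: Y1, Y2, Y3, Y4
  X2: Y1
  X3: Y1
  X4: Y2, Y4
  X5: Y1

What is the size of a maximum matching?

Unit-capacity flow: source→left, listed edges, right→sink; max matching = max flow.
Augmenting path X1→Y1 (+1); matched 1.
Augmenting path X4→Y2 (+1); matched 2.
Augmenting path X2→Y1→X1→Y3 (+1); matched 3.
No augmenting path remains; maximum matching = 3.
König certificate: {X1, X4, Y1} is a vertex cover of size 3 (every listed pair touches it), so no matching can be larger.

3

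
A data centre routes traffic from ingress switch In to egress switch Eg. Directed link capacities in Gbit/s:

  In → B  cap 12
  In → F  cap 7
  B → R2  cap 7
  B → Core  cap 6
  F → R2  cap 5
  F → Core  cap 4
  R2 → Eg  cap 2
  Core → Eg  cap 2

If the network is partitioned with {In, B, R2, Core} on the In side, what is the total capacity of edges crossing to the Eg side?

11

Edges leaving {In, B, R2, Core}: In→F (7), R2→Eg (2), Core→Eg (2).
Cut capacity = 7 + 2 + 2 = 11.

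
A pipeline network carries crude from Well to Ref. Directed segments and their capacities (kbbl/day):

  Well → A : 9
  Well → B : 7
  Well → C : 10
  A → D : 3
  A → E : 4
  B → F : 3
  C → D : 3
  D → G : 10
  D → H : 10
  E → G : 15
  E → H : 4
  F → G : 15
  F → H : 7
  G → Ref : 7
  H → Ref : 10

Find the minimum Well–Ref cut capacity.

Augment Well→A→D→G→Ref: bottleneck 3, flow now 3.
Augment Well→A→E→G→Ref: bottleneck 4, flow now 7.
Augment Well→B→F→H→Ref: bottleneck 3, flow now 10.
Augment Well→C→D→H→Ref: bottleneck 3, flow now 13.
No augmenting path remains; maximum flow = 13.
By max-flow min-cut, the minimum cut capacity equals the max flow.
In the residual graph, reachable from Well: {Well, A, B, C}.
Min-cut edges: A→D (3), A→E (4), B→F (3), C→D (3); capacity 3 + 4 + 3 + 3 = 13.

13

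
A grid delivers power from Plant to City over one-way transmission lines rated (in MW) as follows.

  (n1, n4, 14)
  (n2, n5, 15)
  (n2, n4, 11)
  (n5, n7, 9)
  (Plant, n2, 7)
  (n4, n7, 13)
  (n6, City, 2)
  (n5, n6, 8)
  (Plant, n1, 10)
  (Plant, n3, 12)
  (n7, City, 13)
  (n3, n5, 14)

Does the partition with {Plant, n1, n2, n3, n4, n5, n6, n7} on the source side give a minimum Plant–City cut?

Given cut capacity: 2 + 13 = 15.
Augment Plant→n1→n4→n7→City: bottleneck 10, flow now 10.
Augment Plant→n2→n4→n7→City: bottleneck 3, flow now 13.
Augment Plant→n2→n5→n6→City: bottleneck 2, flow now 15.
No augmenting path remains; maximum flow = 15.
Cut capacity 15 equals the max flow, so it is a minimum cut.

Yes — it is a minimum cut (capacity 15).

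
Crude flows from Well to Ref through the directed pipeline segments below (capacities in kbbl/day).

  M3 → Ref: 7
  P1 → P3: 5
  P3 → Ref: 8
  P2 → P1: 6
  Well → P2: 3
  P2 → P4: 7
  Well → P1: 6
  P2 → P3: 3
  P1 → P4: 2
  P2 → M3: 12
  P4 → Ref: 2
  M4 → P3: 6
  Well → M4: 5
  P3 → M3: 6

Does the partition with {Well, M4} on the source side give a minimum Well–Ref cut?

No — its capacity is 15, but the minimum cut has capacity 14.

Given cut capacity: 6 + 3 + 6 = 15.
Augment Well→M4→P3→Ref: bottleneck 5, flow now 5.
Augment Well→P1→P3→Ref: bottleneck 3, flow now 8.
Augment Well→P1→P4→Ref: bottleneck 2, flow now 10.
Augment Well→P2→M3→Ref: bottleneck 3, flow now 13.
Augment Well→P1→P3→M3→Ref: bottleneck 1, flow now 14.
No augmenting path remains; maximum flow = 14.
In the residual graph, reachable from Well: {Well}.
Min-cut edges: Well→M4 (5), Well→P1 (6), Well→P2 (3); capacity 5 + 6 + 3 = 14.
Cut capacity 15 exceeds the max flow 14, so it is not minimum.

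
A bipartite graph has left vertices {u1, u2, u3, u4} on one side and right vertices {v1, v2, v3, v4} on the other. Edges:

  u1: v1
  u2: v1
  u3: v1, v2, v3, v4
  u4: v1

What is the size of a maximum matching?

2

Unit-capacity flow: source→left, listed edges, right→sink; max matching = max flow.
Augmenting path u1→v1 (+1); matched 1.
Augmenting path u3→v2 (+1); matched 2.
No augmenting path remains; maximum matching = 2.
König certificate: {u3, v1} is a vertex cover of size 2 (every listed pair touches it), so no matching can be larger.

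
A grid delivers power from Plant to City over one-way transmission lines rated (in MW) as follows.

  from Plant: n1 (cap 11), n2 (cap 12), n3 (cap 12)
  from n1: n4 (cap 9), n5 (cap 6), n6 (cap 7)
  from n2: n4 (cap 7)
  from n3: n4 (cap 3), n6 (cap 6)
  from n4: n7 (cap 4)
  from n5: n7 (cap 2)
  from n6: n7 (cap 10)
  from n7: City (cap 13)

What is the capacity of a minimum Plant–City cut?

13

Augment Plant→n1→n4→n7→City: bottleneck 4, flow now 4.
Augment Plant→n1→n5→n7→City: bottleneck 2, flow now 6.
Augment Plant→n1→n6→n7→City: bottleneck 5, flow now 11.
Augment Plant→n3→n6→n7→City: bottleneck 2, flow now 13.
No augmenting path remains; maximum flow = 13.
By max-flow min-cut, the minimum cut capacity equals the max flow.
In the residual graph, reachable from Plant: {Plant, n1, n2, n3, n4, n5, n6, n7}.
Min-cut edges: n7→City (13); capacity 13 = 13.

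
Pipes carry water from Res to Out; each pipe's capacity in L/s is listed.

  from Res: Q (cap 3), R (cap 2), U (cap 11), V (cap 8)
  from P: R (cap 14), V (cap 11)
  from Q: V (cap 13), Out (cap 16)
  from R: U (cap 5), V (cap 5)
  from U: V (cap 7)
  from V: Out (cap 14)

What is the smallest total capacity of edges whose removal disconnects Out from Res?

17

Augment Res→Q→Out: bottleneck 3, flow now 3.
Augment Res→V→Out: bottleneck 8, flow now 11.
Augment Res→R→V→Out: bottleneck 2, flow now 13.
Augment Res→U→V→Out: bottleneck 4, flow now 17.
No augmenting path remains; maximum flow = 17.
By max-flow min-cut, the minimum cut capacity equals the max flow.
In the residual graph, reachable from Res: {Res, R, U, V}.
Min-cut edges: Res→Q (3), V→Out (14); capacity 3 + 14 = 17.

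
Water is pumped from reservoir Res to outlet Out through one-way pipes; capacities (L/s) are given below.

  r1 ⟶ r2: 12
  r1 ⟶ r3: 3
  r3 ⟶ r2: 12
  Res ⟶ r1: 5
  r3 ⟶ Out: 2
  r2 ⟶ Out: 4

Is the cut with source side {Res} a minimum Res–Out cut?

Yes — it is a minimum cut (capacity 5).

Given cut capacity: 5 = 5.
Augment Res→r1→r2→Out: bottleneck 4, flow now 4.
Augment Res→r1→r3→Out: bottleneck 1, flow now 5.
No augmenting path remains; maximum flow = 5.
Cut capacity 5 equals the max flow, so it is a minimum cut.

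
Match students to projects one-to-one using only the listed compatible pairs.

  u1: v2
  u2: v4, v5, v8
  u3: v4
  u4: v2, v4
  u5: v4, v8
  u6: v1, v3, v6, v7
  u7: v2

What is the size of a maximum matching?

5

Unit-capacity flow: source→left, listed edges, right→sink; max matching = max flow.
Augmenting path u1→v2 (+1); matched 1.
Augmenting path u2→v4 (+1); matched 2.
Augmenting path u5→v8 (+1); matched 3.
Augmenting path u6→v1 (+1); matched 4.
Augmenting path u3→v4→u2→v5 (+1); matched 5.
No augmenting path remains; maximum matching = 5.
König certificate: {u2, u5, u6, v2, v4} is a vertex cover of size 5 (every listed pair touches it), so no matching can be larger.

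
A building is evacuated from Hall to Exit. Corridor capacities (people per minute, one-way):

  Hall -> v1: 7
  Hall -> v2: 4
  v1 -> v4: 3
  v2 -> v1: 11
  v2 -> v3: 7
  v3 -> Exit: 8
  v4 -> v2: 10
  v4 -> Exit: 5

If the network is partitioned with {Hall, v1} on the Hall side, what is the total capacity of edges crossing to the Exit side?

7

Edges leaving {Hall, v1}: Hall→v2 (4), v1→v4 (3).
Cut capacity = 4 + 3 = 7.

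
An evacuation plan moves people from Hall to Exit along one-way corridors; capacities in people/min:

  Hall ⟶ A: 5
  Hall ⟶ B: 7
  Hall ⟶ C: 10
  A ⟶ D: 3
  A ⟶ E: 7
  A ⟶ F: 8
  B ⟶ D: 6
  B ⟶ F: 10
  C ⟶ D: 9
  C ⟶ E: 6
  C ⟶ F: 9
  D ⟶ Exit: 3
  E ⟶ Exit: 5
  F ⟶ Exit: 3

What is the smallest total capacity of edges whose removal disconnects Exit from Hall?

11

Augment Hall→A→D→Exit: bottleneck 3, flow now 3.
Augment Hall→A→E→Exit: bottleneck 2, flow now 5.
Augment Hall→B→F→Exit: bottleneck 3, flow now 8.
Augment Hall→C→E→Exit: bottleneck 3, flow now 11.
No augmenting path remains; maximum flow = 11.
By max-flow min-cut, the minimum cut capacity equals the max flow.
In the residual graph, reachable from Hall: {Hall, A, B, C, D, E, F}.
Min-cut edges: D→Exit (3), E→Exit (5), F→Exit (3); capacity 3 + 5 + 3 = 11.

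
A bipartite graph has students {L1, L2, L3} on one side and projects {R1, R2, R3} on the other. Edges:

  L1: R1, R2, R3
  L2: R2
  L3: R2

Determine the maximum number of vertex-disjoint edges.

2

Unit-capacity flow: source→left, listed edges, right→sink; max matching = max flow.
Augmenting path L1→R1 (+1); matched 1.
Augmenting path L2→R2 (+1); matched 2.
No augmenting path remains; maximum matching = 2.
König certificate: {L1, R2} is a vertex cover of size 2 (every listed pair touches it), so no matching can be larger.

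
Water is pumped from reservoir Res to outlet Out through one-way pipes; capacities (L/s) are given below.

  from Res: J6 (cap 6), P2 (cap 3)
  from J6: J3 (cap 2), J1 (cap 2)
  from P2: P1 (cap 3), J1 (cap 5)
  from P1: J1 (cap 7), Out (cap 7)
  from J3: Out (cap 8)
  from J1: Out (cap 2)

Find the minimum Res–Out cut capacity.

Augment Res→J6→J3→Out: bottleneck 2, flow now 2.
Augment Res→J6→J1→Out: bottleneck 2, flow now 4.
Augment Res→P2→P1→Out: bottleneck 3, flow now 7.
No augmenting path remains; maximum flow = 7.
By max-flow min-cut, the minimum cut capacity equals the max flow.
In the residual graph, reachable from Res: {Res, J6}.
Min-cut edges: Res→P2 (3), J6→J3 (2), J6→J1 (2); capacity 3 + 2 + 2 = 7.

7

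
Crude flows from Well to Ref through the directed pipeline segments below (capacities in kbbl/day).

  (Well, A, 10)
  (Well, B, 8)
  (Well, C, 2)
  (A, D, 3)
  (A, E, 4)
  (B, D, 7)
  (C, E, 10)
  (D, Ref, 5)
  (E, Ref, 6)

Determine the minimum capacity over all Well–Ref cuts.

11

Augment Well→A→D→Ref: bottleneck 3, flow now 3.
Augment Well→A→E→Ref: bottleneck 4, flow now 7.
Augment Well→B→D→Ref: bottleneck 2, flow now 9.
Augment Well→C→E→Ref: bottleneck 2, flow now 11.
No augmenting path remains; maximum flow = 11.
By max-flow min-cut, the minimum cut capacity equals the max flow.
In the residual graph, reachable from Well: {Well, A, B, D}.
Min-cut edges: Well→C (2), A→E (4), D→Ref (5); capacity 2 + 4 + 5 = 11.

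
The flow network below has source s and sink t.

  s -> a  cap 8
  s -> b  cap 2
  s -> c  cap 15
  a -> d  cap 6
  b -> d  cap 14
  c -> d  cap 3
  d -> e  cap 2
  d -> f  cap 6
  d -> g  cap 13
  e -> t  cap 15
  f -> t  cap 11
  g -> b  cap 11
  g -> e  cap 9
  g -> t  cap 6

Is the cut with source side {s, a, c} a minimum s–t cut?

Given cut capacity: 2 + 6 + 3 = 11.
Augment s→a→d→e→t: bottleneck 2, flow now 2.
Augment s→a→d→f→t: bottleneck 4, flow now 6.
Augment s→b→d→f→t: bottleneck 2, flow now 8.
Augment s→c→d→g→t: bottleneck 3, flow now 11.
No augmenting path remains; maximum flow = 11.
Cut capacity 11 equals the max flow, so it is a minimum cut.

Yes — it is a minimum cut (capacity 11).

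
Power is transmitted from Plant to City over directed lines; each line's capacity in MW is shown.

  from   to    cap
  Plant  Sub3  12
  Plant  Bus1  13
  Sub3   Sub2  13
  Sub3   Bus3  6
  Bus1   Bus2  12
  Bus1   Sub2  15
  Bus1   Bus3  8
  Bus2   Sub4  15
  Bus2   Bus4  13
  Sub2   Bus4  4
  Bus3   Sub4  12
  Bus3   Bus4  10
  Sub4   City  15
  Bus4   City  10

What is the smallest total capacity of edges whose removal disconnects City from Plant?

23

Augment Plant→Sub3→Sub2→Bus4→City: bottleneck 4, flow now 4.
Augment Plant→Sub3→Bus3→Sub4→City: bottleneck 6, flow now 10.
Augment Plant→Bus1→Bus2→Sub4→City: bottleneck 9, flow now 19.
Augment Plant→Bus1→Bus2→Bus4→City: bottleneck 3, flow now 22.
Augment Plant→Bus1→Bus3→Bus4→City: bottleneck 1, flow now 23.
No augmenting path remains; maximum flow = 23.
By max-flow min-cut, the minimum cut capacity equals the max flow.
In the residual graph, reachable from Plant: {Plant, Sub3, Sub2}.
Min-cut edges: Plant→Bus1 (13), Sub3→Bus3 (6), Sub2→Bus4 (4); capacity 13 + 6 + 4 = 23.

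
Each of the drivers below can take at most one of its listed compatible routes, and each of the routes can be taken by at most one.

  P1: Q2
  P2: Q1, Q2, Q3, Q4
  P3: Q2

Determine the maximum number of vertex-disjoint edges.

2

Unit-capacity flow: source→left, listed edges, right→sink; max matching = max flow.
Augmenting path P1→Q2 (+1); matched 1.
Augmenting path P2→Q1 (+1); matched 2.
No augmenting path remains; maximum matching = 2.
König certificate: {P2, Q2} is a vertex cover of size 2 (every listed pair touches it), so no matching can be larger.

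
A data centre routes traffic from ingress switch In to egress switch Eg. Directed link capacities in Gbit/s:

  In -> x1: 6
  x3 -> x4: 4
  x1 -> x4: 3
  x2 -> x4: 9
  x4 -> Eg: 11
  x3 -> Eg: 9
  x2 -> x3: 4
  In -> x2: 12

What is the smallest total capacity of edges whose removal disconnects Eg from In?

Augment In→x1→x4→Eg: bottleneck 3, flow now 3.
Augment In→x2→x3→Eg: bottleneck 4, flow now 7.
Augment In→x2→x4→Eg: bottleneck 8, flow now 15.
No augmenting path remains; maximum flow = 15.
By max-flow min-cut, the minimum cut capacity equals the max flow.
In the residual graph, reachable from In: {In, x1}.
Min-cut edges: In→x2 (12), x1→x4 (3); capacity 12 + 3 = 15.

15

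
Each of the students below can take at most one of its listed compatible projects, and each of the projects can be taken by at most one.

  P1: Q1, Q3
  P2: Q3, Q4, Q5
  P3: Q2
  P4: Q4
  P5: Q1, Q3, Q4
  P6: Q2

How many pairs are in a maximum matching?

5

Unit-capacity flow: source→left, listed edges, right→sink; max matching = max flow.
Augmenting path P1→Q1 (+1); matched 1.
Augmenting path P2→Q3 (+1); matched 2.
Augmenting path P3→Q2 (+1); matched 3.
Augmenting path P4→Q4 (+1); matched 4.
Augmenting path P5→Q3→P2→Q5 (+1); matched 5.
No augmenting path remains; maximum matching = 5.
König certificate: {P1, P2, P4, P5, Q2} is a vertex cover of size 5 (every listed pair touches it), so no matching can be larger.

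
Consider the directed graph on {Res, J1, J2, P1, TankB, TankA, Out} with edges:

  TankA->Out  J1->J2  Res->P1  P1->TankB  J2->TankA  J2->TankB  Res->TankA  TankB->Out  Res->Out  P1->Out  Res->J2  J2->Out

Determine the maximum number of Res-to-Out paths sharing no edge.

4

Assign every edge capacity 1; by Menger, the answer equals the max flow.
Path Res→Out (+1); total 1.
Path Res→J2→Out (+1); total 2.
Path Res→P1→Out (+1); total 3.
Path Res→TankA→Out (+1); total 4.
No residual Res→Out path; max flow = 4.
Certifying cut of size 4: {Res→J2, Res→Out, Res→P1, Res→TankA}.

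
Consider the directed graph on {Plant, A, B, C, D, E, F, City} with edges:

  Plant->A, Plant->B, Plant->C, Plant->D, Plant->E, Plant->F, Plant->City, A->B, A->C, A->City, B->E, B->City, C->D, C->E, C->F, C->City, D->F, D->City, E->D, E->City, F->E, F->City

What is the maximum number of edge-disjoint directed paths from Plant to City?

Assign every edge capacity 1; by Menger, the answer equals the max flow.
Path Plant→City (+1); total 1.
Path Plant→A→City (+1); total 2.
Path Plant→B→City (+1); total 3.
Path Plant→C→City (+1); total 4.
Path Plant→D→City (+1); total 5.
Path Plant→E→City (+1); total 6.
Path Plant→F→City (+1); total 7.
No residual Plant→City path; max flow = 7.
Certifying cut of size 7: {Plant→A, Plant→B, Plant→C, Plant→City, Plant→D, Plant→E, Plant→F}.

7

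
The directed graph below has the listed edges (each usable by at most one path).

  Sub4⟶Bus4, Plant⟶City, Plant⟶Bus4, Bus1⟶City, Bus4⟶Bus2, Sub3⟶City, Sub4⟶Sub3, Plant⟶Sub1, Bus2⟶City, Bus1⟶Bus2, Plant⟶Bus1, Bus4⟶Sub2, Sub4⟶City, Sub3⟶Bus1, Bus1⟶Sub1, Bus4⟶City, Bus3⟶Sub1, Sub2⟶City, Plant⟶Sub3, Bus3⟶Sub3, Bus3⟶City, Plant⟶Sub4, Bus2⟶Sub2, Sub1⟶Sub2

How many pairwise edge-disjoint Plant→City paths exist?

Assign every edge capacity 1; by Menger, the answer equals the max flow.
Path Plant→City (+1); total 1.
Path Plant→Sub4→City (+1); total 2.
Path Plant→Sub3→City (+1); total 3.
Path Plant→Bus4→City (+1); total 4.
Path Plant→Bus1→City (+1); total 5.
Path Plant→Sub1→Sub2→City (+1); total 6.
No residual Plant→City path; max flow = 6.
Certifying cut of size 6: {Plant→Bus1, Plant→Bus4, Plant→City, Plant→Sub1, Plant→Sub3, Plant→Sub4}.

6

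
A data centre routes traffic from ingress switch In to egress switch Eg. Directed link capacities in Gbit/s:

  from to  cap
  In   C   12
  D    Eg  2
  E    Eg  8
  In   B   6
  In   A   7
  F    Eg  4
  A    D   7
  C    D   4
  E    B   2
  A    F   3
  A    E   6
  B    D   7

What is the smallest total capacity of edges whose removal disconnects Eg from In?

9

Augment In→A→D→Eg: bottleneck 2, flow now 2.
Augment In→A→E→Eg: bottleneck 5, flow now 7.
Augment In→B→D→A→E→Eg: bottleneck 1, flow now 8. (uses reverse residual edge)
Augment In→B→D→A→F→Eg: bottleneck 1, flow now 9. (uses reverse residual edge)
No augmenting path remains; maximum flow = 9.
By max-flow min-cut, the minimum cut capacity equals the max flow.
In the residual graph, reachable from In: {In, B, C, D}.
Min-cut edges: In→A (7), D→Eg (2); capacity 7 + 2 = 9.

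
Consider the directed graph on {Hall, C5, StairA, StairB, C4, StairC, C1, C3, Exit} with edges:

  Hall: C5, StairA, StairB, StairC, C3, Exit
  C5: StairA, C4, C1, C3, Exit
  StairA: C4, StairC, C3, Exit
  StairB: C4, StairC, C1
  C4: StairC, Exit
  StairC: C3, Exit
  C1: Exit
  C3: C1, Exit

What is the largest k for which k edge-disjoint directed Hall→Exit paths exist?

6

Assign every edge capacity 1; by Menger, the answer equals the max flow.
Path Hall→Exit (+1); total 1.
Path Hall→C5→Exit (+1); total 2.
Path Hall→StairA→Exit (+1); total 3.
Path Hall→StairC→Exit (+1); total 4.
Path Hall→C3→Exit (+1); total 5.
Path Hall→StairB→C4→Exit (+1); total 6.
No residual Hall→Exit path; max flow = 6.
Certifying cut of size 6: {Hall→C3, Hall→C5, Hall→Exit, Hall→StairA, Hall→StairB, Hall→StairC}.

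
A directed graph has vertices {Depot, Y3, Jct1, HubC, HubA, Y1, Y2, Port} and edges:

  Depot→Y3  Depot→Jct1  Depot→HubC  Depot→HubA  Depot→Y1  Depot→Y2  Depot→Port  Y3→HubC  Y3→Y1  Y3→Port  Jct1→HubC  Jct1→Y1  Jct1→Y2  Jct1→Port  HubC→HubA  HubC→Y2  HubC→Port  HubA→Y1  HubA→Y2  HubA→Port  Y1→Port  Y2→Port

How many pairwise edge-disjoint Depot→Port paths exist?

7

Assign every edge capacity 1; by Menger, the answer equals the max flow.
Path Depot→Port (+1); total 1.
Path Depot→Y3→Port (+1); total 2.
Path Depot→Jct1→Port (+1); total 3.
Path Depot→HubC→Port (+1); total 4.
Path Depot→HubA→Port (+1); total 5.
Path Depot→Y1→Port (+1); total 6.
Path Depot→Y2→Port (+1); total 7.
No residual Depot→Port path; max flow = 7.
Certifying cut of size 7: {Depot→HubA, Depot→HubC, Depot→Jct1, Depot→Port, Depot→Y1, Depot→Y2, Depot→Y3}.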